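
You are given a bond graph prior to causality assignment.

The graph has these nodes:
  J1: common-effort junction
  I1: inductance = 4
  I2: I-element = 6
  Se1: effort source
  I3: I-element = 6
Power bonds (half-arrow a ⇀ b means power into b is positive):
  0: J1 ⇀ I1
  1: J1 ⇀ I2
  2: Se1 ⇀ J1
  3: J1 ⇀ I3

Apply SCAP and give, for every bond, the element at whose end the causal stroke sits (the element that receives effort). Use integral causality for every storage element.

b0 stroke at I1
b1 stroke at I2
b2 stroke at J1
b3 stroke at I3

β2 |J1  (source Se1 imposes e)
β0 |I1  (0-jn J1 has e-setter on 2)
β1 |I2  (J1 effort already set via bond 2)
β3 |I3  (J1 effort already set via bond 2)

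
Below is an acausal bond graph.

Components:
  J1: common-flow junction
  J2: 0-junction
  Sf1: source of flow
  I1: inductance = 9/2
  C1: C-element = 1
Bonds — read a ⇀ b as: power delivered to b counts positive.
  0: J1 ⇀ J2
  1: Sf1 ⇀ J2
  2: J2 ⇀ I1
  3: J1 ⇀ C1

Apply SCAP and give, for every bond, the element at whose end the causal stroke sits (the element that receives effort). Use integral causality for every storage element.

β0 →J2
β1 →Sf1
β2 →I1
β3 →J1

b1 |Sf1  (Sf1 fixes flow; stroke at Sf1)
b2 |I1  (I1: I, integral causality)
b0 |J2  (closing 0-jn rule on J2)
b3 |J1  (J1: bond 0 brought flow, rest push out)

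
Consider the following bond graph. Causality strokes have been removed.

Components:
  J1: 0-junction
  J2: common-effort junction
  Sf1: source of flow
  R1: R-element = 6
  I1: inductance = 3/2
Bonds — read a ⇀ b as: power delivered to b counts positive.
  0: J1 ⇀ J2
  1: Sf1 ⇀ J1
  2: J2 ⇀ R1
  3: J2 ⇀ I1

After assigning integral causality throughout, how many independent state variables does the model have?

#1 stroke at Sf1  (Sf1 (Sf) sets flow on bond)
#0 stroke at J1  (closing 0-jn rule on J1)
#3 stroke at I1  (I1: I, integral causality)
#2 stroke at J2  (J2 needs exactly one e-in)

1  (I1 all integral)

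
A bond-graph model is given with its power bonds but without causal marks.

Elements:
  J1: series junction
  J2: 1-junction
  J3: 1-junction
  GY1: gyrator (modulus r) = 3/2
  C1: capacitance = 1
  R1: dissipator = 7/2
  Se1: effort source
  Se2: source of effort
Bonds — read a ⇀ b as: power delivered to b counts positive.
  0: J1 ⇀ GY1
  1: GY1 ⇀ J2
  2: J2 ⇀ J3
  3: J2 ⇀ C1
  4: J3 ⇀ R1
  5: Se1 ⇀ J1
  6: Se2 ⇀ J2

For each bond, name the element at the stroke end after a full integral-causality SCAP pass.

bond 5 stroke→J1  (Se1: effort source, stroke at far end)
bond 6 stroke→J2  (Se2: effort source, stroke at far end)
bond 0 stroke→GY1  (J1: last free bond brings flow in)
bond 1 stroke→GY1  (GY1 both-in/both-out from 0)
bond 2 stroke→J2  (1-jn J2 has f-setter on 1)
bond 3 stroke→J2  (J2 flow already set via bond 1)
bond 4 stroke→J3  (J3 flow already set via bond 2)

#0 |GY1
#1 |GY1
#2 |J2
#3 |J2
#4 |J3
#5 |J1
#6 |J2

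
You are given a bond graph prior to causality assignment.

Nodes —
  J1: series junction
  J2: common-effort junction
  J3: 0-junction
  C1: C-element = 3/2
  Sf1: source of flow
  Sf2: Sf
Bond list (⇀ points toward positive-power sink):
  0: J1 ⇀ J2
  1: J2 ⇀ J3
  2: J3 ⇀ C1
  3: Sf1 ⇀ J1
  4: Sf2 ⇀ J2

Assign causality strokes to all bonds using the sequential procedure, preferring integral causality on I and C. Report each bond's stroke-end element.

b0 →J1
b1 →J2
b2 →J3
b3 →Sf1
b4 →Sf2

bond 3 →Sf1  (Sf1 fixes flow; stroke at Sf1)
bond 4 →Sf2  (Sf2 fixes flow; stroke at Sf2)
bond 0 →J1  (1-jn J1 has f-setter on 3)
bond 1 →J2  (J2 needs exactly one e-in)
bond 2 →J3  (closing 0-jn rule on J3)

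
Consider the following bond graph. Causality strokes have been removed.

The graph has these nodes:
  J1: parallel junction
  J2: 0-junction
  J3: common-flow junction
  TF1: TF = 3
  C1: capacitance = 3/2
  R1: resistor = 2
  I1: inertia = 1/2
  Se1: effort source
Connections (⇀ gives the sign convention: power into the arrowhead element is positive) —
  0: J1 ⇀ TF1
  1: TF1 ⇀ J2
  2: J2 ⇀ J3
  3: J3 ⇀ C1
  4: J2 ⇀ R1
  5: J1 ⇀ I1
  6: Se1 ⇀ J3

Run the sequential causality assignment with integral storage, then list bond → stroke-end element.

bond 6 stroke→J3  (Se1 fixes effort; stroke away)
bond 3 stroke→J3  (C1: C, integral causality)
bond 2 stroke→J2  (closing 1-jn rule on J3)
bond 1 stroke→TF1  (J2: bond 2 brought effort, rest push out)
bond 4 stroke→R1  (common-e at J2 fixed by 2)
bond 0 stroke→J1  (TF1 one-in-one-out from 1)
bond 5 stroke→I1  (0-jn J1 has e-setter on 0)

β0 →J1
β1 →TF1
β2 →J2
β3 →J3
β4 →R1
β5 →I1
β6 →J3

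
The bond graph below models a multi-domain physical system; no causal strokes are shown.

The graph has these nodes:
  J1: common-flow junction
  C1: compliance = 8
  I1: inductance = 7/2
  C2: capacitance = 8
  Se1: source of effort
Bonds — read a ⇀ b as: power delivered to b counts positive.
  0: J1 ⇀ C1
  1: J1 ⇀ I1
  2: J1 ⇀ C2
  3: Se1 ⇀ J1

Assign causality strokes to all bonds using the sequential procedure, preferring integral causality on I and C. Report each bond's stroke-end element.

#0 stroke→J1
#1 stroke→I1
#2 stroke→J1
#3 stroke→J1

#3 stroke at J1  (Se1 fixes effort; stroke away)
#0 stroke at J1  (C1 integral (e out))
#1 stroke at I1  (I1 outputs flow p/I1)
#2 stroke at J1  (common-f at J1 fixed by 1)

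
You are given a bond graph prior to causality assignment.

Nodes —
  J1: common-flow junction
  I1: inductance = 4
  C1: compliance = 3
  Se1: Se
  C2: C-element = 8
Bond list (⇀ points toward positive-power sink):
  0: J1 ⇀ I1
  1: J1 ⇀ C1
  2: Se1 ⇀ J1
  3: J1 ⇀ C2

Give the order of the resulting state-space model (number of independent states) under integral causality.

b2 stroke at J1  (source Se1 imposes e)
b0 stroke at I1  (prefer integral on I1)
b1 stroke at J1  (J1: bond 0 brought flow, rest push out)
b3 stroke at J1  (1-jn J1 has f-setter on 0)

3  (C1, C2, I1 all integral)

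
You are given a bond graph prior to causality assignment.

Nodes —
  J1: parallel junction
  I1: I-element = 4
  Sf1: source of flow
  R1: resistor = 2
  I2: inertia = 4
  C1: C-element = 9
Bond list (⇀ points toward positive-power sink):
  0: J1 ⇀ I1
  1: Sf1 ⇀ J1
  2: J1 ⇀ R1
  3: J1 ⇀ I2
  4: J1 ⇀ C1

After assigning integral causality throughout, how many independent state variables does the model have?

bond 1 stroke at Sf1  (Sf1 (Sf) sets flow on bond)
bond 0 stroke at I1  (I1 outputs flow p/I1)
bond 3 stroke at I2  (I2: I, integral causality)
bond 4 stroke at J1  (prefer integral on C1)
bond 2 stroke at R1  (J1: bond 4 brought effort, rest push out)

3  (C1, I1, I2 all integral)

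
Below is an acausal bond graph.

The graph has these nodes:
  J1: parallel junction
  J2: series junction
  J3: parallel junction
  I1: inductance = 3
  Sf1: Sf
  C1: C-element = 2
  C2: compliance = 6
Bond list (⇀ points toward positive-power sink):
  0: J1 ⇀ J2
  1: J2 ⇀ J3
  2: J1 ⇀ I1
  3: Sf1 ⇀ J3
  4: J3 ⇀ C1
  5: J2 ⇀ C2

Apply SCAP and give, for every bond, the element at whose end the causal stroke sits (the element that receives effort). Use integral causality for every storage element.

β0 stroke→J1
β1 stroke→J2
β2 stroke→I1
β3 stroke→Sf1
β4 stroke→J3
β5 stroke→J2

#3 |Sf1  (Sf1 fixes flow; stroke at Sf1)
#2 |I1  (prefer integral on I1)
#0 |J1  (only one effort-in slot at J1)
#1 |J2  (J2: bond 0 brought flow, rest push out)
#5 |J2  (J2 flow already set via bond 0)
#4 |J3  (J3: last free bond brings effort in)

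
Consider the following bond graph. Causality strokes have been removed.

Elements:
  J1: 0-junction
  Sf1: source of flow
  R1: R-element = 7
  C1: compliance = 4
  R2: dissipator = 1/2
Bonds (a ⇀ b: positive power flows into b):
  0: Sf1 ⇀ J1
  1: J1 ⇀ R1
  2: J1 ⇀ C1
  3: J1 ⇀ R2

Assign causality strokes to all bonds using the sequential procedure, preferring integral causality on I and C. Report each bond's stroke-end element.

#0 stroke at Sf1  (source Sf1 imposes f)
#2 stroke at J1  (C1 outputs effort q/C1)
#1 stroke at R1  (common-e at J1 fixed by 2)
#3 stroke at R2  (J1 effort already set via bond 2)

#0 →Sf1
#1 →R1
#2 →J1
#3 →R2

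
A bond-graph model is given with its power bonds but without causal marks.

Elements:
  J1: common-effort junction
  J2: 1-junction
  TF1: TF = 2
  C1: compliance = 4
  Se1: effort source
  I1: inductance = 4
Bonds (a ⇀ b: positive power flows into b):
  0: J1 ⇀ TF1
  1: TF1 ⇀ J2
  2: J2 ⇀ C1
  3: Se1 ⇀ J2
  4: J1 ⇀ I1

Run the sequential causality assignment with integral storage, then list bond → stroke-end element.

b0 |J1
b1 |TF1
b2 |J2
b3 |J2
b4 |I1

#3 →J2  (source Se1 imposes e)
#2 →J2  (C1 outputs effort q/C1)
#1 →TF1  (only one flow-in slot at J2)
#0 →J1  (TF1: transformer flips bond 1)
#4 →I1  (common-e at J1 fixed by 0)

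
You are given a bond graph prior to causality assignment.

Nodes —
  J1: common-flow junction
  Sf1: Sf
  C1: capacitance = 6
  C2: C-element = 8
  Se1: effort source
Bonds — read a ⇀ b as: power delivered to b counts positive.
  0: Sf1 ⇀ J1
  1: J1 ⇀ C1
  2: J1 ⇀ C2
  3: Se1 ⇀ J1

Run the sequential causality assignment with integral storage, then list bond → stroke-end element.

b0 →Sf1
b1 →J1
b2 →J1
b3 →J1

#0 stroke→Sf1  (Sf1 fixes flow; stroke at Sf1)
#3 stroke→J1  (Se1: effort source, stroke at far end)
#1 stroke→J1  (common-f at J1 fixed by 0)
#2 stroke→J1  (J1 flow already set via bond 0)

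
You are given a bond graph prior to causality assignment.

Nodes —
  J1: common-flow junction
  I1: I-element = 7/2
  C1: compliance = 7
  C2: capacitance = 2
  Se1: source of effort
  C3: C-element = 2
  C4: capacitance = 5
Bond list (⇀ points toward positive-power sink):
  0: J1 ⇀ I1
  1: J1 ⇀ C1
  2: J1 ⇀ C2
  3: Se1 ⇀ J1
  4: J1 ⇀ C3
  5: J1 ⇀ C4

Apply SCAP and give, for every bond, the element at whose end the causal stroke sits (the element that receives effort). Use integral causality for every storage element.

#0 |I1
#1 |J1
#2 |J1
#3 |J1
#4 |J1
#5 |J1

bond 3 →J1  (Se1: effort source, stroke at far end)
bond 0 →I1  (I1: I, integral causality)
bond 1 →J1  (J1: bond 0 brought flow, rest push out)
bond 2 →J1  (J1: bond 0 brought flow, rest push out)
bond 4 →J1  (common-f at J1 fixed by 0)
bond 5 →J1  (J1 flow already set via bond 0)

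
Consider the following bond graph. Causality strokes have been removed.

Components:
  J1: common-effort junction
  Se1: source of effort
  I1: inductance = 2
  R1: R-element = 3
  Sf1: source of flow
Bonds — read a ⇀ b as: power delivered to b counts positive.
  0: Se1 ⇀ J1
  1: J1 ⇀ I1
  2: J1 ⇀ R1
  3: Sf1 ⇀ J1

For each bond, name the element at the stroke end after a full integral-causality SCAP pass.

#0 stroke at J1  (source Se1 imposes e)
#3 stroke at Sf1  (source Sf1 imposes f)
#1 stroke at I1  (0-jn J1 has e-setter on 0)
#2 stroke at R1  (J1: bond 0 brought effort, rest push out)

b0 →J1
b1 →I1
b2 →R1
b3 →Sf1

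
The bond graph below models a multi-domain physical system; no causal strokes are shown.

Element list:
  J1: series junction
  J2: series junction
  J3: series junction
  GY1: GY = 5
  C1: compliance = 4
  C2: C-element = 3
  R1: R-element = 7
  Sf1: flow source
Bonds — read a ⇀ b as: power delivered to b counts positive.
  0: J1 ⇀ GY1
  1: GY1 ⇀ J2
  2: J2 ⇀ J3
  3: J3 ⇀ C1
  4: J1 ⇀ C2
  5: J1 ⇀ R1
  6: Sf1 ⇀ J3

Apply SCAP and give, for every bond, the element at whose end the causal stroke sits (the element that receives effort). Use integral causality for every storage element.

β6 |Sf1  (source Sf1 imposes f)
β2 |J3  (J3: bond 6 brought flow, rest push out)
β3 |J3  (J3: bond 6 brought flow, rest push out)
β1 |J2  (1-jn J2 has f-setter on 2)
β0 |J1  (GY1: gyrator matches bond 1)
β4 |J1  (C2 outputs effort q/C2)
β5 |R1  (only one flow-in slot at J1)

b0 |J1
b1 |J2
b2 |J3
b3 |J3
b4 |J1
b5 |R1
b6 |Sf1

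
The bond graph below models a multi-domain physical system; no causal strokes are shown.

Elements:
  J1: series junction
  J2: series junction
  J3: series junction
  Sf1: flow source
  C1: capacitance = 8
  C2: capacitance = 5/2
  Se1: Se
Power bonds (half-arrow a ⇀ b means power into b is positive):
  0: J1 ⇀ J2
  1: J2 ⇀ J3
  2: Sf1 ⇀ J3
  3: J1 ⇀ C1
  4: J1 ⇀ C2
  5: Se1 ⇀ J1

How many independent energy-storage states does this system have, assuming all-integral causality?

β2 stroke→Sf1  (source Sf1 imposes f)
β5 stroke→J1  (Se1: effort source, stroke at far end)
β1 stroke→J3  (1-jn J3 has f-setter on 2)
β0 stroke→J2  (1-jn J2 has f-setter on 1)
β3 stroke→J1  (common-f at J1 fixed by 0)
β4 stroke→J1  (common-f at J1 fixed by 0)

2  (C1, C2 all integral)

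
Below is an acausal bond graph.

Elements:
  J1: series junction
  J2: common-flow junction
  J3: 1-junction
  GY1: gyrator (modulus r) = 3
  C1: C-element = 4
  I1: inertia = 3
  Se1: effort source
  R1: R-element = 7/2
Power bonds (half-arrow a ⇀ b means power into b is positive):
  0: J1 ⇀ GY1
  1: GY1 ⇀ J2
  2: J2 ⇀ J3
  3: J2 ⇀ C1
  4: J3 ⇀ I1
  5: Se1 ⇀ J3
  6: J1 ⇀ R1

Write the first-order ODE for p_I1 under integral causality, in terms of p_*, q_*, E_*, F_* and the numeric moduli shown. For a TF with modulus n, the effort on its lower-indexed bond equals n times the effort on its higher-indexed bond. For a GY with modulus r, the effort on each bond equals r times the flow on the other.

dp_I1/dt = E_Se1 - 6*p_I1/7 - q_C1/4

β5 →J3  (Se1 (Se) sets effort on bond)
β3 →J2  (prefer integral on C1)
β4 →I1  (I1: I, integral causality)
β2 →J3  (common-f at J3 fixed by 4)
β1 →J2  (J2 flow already set via bond 2)
β0 →J1  (GY1 both-in/both-out from 1)
β6 →R1  (J1 needs exactly one f-in)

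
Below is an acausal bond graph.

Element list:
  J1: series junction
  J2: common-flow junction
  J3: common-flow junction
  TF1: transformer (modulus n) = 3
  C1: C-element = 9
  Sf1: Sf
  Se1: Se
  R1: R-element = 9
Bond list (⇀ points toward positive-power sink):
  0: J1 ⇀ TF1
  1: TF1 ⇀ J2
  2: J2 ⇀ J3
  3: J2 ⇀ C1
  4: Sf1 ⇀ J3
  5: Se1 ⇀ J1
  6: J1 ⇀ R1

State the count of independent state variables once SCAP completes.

β4 stroke at Sf1  (source Sf1 imposes f)
β5 stroke at J1  (Se1 fixes effort; stroke away)
β2 stroke at J3  (J3 flow already set via bond 4)
β1 stroke at J2  (common-f at J2 fixed by 2)
β3 stroke at J2  (1-jn J2 has f-setter on 2)
β0 stroke at TF1  (TF1: transformer flips bond 1)
β6 stroke at J1  (J1 flow already set via bond 0)

1  (C1 all integral)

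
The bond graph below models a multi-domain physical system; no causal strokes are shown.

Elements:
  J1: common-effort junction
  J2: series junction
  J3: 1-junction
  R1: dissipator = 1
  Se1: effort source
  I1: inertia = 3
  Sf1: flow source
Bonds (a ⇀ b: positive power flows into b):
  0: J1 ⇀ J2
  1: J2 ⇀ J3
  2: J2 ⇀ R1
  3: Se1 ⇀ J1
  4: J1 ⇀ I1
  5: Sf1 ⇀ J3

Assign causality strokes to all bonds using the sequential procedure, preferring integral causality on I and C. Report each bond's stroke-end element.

bond 3 |J1  (Se1: effort source, stroke at far end)
bond 5 |Sf1  (Sf1 fixes flow; stroke at Sf1)
bond 0 |J2  (J1 effort already set via bond 3)
bond 4 |I1  (J1: bond 3 brought effort, rest push out)
bond 1 |J3  (J3 flow already set via bond 5)
bond 2 |J2  (J2 flow already set via bond 1)

b0 stroke→J2
b1 stroke→J3
b2 stroke→J2
b3 stroke→J1
b4 stroke→I1
b5 stroke→Sf1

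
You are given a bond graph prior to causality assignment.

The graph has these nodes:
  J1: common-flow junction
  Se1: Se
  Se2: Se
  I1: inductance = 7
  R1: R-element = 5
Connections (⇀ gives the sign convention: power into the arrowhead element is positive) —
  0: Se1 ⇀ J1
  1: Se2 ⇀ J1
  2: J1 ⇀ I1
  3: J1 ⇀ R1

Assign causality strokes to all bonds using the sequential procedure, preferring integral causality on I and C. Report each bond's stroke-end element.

#0 stroke at J1
#1 stroke at J1
#2 stroke at I1
#3 stroke at J1

β0 stroke→J1  (Se1 fixes effort; stroke away)
β1 stroke→J1  (Se2: effort source, stroke at far end)
β2 stroke→I1  (I1 outputs flow p/I1)
β3 stroke→J1  (J1: bond 2 brought flow, rest push out)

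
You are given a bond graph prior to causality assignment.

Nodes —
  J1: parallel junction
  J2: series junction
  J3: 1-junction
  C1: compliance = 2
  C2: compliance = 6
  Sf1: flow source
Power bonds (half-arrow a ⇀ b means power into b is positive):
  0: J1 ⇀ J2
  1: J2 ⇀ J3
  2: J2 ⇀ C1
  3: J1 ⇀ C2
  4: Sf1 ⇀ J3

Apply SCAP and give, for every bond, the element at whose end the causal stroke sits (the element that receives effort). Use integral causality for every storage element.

#4 stroke→Sf1  (Sf1 (Sf) sets flow on bond)
#1 stroke→J3  (J3: bond 4 brought flow, rest push out)
#0 stroke→J2  (J2 flow already set via bond 1)
#2 stroke→J2  (J2: bond 1 brought flow, rest push out)
#3 stroke→J1  (closing 0-jn rule on J1)

b0 →J2
b1 →J3
b2 →J2
b3 →J1
b4 →Sf1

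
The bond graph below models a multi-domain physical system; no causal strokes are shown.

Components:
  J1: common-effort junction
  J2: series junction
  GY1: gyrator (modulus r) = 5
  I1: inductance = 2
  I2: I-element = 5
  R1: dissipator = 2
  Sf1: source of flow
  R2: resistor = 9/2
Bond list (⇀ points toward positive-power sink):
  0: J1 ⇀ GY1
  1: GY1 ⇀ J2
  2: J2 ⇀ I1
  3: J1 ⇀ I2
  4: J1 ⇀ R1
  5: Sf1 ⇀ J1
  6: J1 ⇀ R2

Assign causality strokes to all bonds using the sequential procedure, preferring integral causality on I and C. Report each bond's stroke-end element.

bond 5 stroke at Sf1  (source Sf1 imposes f)
bond 2 stroke at I1  (I1 outputs flow p/I1)
bond 1 stroke at J2  (1-jn J2 has f-setter on 2)
bond 0 stroke at J1  (GY1: gyrator matches bond 1)
bond 3 stroke at I2  (common-e at J1 fixed by 0)
bond 4 stroke at R1  (common-e at J1 fixed by 0)
bond 6 stroke at R2  (common-e at J1 fixed by 0)

b0 |J1
b1 |J2
b2 |I1
b3 |I2
b4 |R1
b5 |Sf1
b6 |R2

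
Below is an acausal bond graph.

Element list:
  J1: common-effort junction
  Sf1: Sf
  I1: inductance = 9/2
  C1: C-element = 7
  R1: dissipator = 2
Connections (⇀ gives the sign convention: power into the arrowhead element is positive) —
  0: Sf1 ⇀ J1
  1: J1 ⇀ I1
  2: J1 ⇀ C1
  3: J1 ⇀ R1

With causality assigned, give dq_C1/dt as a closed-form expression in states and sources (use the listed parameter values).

bond 0 |Sf1  (Sf1 fixes flow; stroke at Sf1)
bond 1 |I1  (I1: I, integral causality)
bond 2 |J1  (C1 integral (e out))
bond 3 |R1  (0-jn J1 has e-setter on 2)

dq_C1/dt = F_Sf1 - 2*p_I1/9 - q_C1/14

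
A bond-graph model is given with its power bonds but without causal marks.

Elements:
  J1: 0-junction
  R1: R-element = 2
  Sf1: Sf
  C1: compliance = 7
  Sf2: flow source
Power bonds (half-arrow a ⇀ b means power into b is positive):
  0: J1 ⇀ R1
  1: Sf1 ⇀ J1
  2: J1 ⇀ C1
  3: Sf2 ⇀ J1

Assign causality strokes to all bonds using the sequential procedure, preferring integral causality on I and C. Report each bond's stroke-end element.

β1 stroke at Sf1  (Sf1: flow source, stroke at near end)
β3 stroke at Sf2  (Sf2: flow source, stroke at near end)
β2 stroke at J1  (C1 outputs effort q/C1)
β0 stroke at R1  (J1 effort already set via bond 2)

β0 stroke at R1
β1 stroke at Sf1
β2 stroke at J1
β3 stroke at Sf2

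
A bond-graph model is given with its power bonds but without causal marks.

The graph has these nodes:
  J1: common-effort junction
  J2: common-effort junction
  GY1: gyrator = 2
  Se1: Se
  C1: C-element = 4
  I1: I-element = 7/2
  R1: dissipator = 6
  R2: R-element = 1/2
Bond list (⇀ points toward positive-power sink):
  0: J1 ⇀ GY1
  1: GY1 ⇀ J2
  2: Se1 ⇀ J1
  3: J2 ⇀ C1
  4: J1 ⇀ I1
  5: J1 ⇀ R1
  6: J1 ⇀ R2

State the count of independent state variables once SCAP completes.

#2 |J1  (Se1: effort source, stroke at far end)
#0 |GY1  (J1: bond 2 brought effort, rest push out)
#4 |I1  (0-jn J1 has e-setter on 2)
#5 |R1  (common-e at J1 fixed by 2)
#6 |R2  (J1: bond 2 brought effort, rest push out)
#1 |GY1  (through GY1, causality inverts; strokes same side of GY1)
#3 |J2  (J2: last free bond brings effort in)

2  (C1, I1 all integral)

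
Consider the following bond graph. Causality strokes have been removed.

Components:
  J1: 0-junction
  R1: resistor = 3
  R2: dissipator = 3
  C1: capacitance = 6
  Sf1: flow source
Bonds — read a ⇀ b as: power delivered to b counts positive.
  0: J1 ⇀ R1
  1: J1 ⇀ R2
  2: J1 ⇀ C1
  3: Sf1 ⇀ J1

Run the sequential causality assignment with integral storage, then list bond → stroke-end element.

β0 stroke at R1
β1 stroke at R2
β2 stroke at J1
β3 stroke at Sf1

b3 |Sf1  (Sf1 fixes flow; stroke at Sf1)
b2 |J1  (prefer integral on C1)
b0 |R1  (J1: bond 2 brought effort, rest push out)
b1 |R2  (0-jn J1 has e-setter on 2)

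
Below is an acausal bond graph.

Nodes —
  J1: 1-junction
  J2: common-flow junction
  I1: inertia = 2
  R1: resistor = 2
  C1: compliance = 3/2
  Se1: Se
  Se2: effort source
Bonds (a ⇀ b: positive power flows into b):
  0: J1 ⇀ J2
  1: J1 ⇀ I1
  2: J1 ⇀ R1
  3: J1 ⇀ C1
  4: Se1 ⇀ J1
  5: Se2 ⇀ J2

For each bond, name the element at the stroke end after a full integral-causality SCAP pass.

b0 stroke→J1
b1 stroke→I1
b2 stroke→J1
b3 stroke→J1
b4 stroke→J1
b5 stroke→J2

β4 stroke at J1  (source Se1 imposes e)
β5 stroke at J2  (Se2 fixes effort; stroke away)
β0 stroke at J1  (closing 1-jn rule on J2)
β1 stroke at I1  (I1 outputs flow p/I1)
β2 stroke at J1  (common-f at J1 fixed by 1)
β3 stroke at J1  (common-f at J1 fixed by 1)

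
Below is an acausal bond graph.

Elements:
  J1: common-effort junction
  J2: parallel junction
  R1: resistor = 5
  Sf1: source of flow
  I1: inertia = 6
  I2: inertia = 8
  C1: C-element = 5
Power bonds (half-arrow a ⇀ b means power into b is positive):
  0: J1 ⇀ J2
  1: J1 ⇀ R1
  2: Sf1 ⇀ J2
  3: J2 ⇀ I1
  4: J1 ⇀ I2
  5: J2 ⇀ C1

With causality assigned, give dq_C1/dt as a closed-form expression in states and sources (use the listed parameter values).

bond 2 stroke at Sf1  (Sf1: flow source, stroke at near end)
bond 3 stroke at I1  (I1 integral (f out))
bond 4 stroke at I2  (I2 integral (f out))
bond 5 stroke at J2  (prefer integral on C1)
bond 0 stroke at J1  (common-e at J2 fixed by 5)
bond 1 stroke at R1  (J1: bond 0 brought effort, rest push out)

dq_C1/dt = F_Sf1 - p_I1/6 - p_I2/8 - q_C1/25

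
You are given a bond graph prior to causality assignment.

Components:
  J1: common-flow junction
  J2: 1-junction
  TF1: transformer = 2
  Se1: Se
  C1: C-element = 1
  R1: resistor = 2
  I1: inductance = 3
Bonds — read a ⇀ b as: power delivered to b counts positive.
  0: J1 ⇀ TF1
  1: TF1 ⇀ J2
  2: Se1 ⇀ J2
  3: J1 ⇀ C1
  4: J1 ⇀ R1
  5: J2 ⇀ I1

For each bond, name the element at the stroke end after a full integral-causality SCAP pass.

bond 2 →J2  (source Se1 imposes e)
bond 3 →J1  (C1: C, integral causality)
bond 5 →I1  (I1 outputs flow p/I1)
bond 1 →J2  (J2 flow already set via bond 5)
bond 0 →TF1  (TF1: transformer flips bond 1)
bond 4 →J1  (J1 flow already set via bond 0)

b0 stroke→TF1
b1 stroke→J2
b2 stroke→J2
b3 stroke→J1
b4 stroke→J1
b5 stroke→I1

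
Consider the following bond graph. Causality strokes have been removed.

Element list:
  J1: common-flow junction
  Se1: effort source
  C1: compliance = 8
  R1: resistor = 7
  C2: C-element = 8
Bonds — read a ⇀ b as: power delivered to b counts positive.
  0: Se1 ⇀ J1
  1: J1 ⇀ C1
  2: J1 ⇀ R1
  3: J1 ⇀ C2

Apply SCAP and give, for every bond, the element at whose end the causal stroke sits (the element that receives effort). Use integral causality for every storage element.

b0 →J1
b1 →J1
b2 →R1
b3 →J1

β0 |J1  (source Se1 imposes e)
β1 |J1  (C1 integral (e out))
β3 |J1  (C2 outputs effort q/C2)
β2 |R1  (only one flow-in slot at J1)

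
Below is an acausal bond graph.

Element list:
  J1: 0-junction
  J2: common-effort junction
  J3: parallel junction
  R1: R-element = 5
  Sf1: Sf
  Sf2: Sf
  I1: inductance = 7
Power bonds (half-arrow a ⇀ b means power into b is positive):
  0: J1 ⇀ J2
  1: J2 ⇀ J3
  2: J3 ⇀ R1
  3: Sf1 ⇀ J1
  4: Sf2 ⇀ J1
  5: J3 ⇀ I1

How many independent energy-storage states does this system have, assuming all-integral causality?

bond 3 |Sf1  (Sf1 (Sf) sets flow on bond)
bond 4 |Sf2  (Sf2: flow source, stroke at near end)
bond 0 |J1  (J1: last free bond brings effort in)
bond 1 |J2  (closing 0-jn rule on J2)
bond 5 |I1  (I1 outputs flow p/I1)
bond 2 |J3  (J3 needs exactly one e-in)

1  (I1 all integral)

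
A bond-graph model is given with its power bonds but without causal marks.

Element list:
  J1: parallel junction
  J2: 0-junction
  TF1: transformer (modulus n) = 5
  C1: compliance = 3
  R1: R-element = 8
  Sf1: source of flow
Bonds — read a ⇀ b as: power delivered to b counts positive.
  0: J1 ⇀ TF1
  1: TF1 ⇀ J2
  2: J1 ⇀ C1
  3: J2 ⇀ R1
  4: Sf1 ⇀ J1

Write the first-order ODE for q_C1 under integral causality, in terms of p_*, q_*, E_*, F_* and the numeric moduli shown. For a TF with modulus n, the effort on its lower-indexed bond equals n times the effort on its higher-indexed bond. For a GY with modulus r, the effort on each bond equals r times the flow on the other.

dq_C1/dt = F_Sf1 - q_C1/600

b4 →Sf1  (Sf1: flow source, stroke at near end)
b2 →J1  (prefer integral on C1)
b0 →TF1  (common-e at J1 fixed by 2)
b1 →J2  (TF1: transformer flips bond 0)
b3 →R1  (0-jn J2 has e-setter on 1)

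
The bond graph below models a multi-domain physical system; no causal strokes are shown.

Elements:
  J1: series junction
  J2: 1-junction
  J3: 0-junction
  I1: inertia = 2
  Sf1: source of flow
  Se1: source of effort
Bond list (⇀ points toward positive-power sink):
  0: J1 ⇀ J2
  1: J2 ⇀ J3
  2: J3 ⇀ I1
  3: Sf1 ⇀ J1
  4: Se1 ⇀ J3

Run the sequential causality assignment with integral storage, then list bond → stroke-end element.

β0 stroke at J1
β1 stroke at J2
β2 stroke at I1
β3 stroke at Sf1
β4 stroke at J3

bond 3 |Sf1  (source Sf1 imposes f)
bond 4 |J3  (source Se1 imposes e)
bond 0 |J1  (J1 flow already set via bond 3)
bond 1 |J2  (J2 flow already set via bond 0)
bond 2 |I1  (0-jn J3 has e-setter on 4)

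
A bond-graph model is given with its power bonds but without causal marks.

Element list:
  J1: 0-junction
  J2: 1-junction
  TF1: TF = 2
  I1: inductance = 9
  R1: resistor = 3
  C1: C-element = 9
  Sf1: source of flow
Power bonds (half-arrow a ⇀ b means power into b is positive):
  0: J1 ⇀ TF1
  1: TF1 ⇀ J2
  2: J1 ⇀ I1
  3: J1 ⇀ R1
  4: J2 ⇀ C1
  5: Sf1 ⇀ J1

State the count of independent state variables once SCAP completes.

2  (C1, I1 all integral)

#5 stroke→Sf1  (source Sf1 imposes f)
#2 stroke→I1  (prefer integral on I1)
#4 stroke→J2  (C1 integral (e out))
#1 stroke→TF1  (J2: last free bond brings flow in)
#0 stroke→J1  (through TF1, causality passes straight; one stroke at TF1)
#3 stroke→R1  (J1: bond 0 brought effort, rest push out)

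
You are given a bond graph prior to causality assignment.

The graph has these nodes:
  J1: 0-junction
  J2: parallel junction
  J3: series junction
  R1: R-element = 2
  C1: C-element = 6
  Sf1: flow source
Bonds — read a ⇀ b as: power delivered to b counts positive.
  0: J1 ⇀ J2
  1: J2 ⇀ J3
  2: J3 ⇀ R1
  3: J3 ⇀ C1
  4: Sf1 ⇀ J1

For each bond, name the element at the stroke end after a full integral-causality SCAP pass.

bond 0 |J1
bond 1 |J2
bond 2 |J3
bond 3 |J3
bond 4 |Sf1

bond 4 |Sf1  (Sf1 fixes flow; stroke at Sf1)
bond 0 |J1  (J1 needs exactly one e-in)
bond 1 |J2  (closing 0-jn rule on J2)
bond 2 |J3  (1-jn J3 has f-setter on 1)
bond 3 |J3  (common-f at J3 fixed by 1)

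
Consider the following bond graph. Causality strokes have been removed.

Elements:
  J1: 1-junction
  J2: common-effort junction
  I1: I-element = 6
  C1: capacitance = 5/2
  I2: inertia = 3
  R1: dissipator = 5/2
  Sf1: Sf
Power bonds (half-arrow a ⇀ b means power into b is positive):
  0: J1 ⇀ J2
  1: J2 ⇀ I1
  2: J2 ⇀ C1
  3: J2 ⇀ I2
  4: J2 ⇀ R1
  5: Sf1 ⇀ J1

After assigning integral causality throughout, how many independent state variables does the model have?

#5 stroke at Sf1  (Sf1 fixes flow; stroke at Sf1)
#0 stroke at J1  (1-jn J1 has f-setter on 5)
#1 stroke at I1  (prefer integral on I1)
#2 stroke at J2  (C1 outputs effort q/C1)
#3 stroke at I2  (0-jn J2 has e-setter on 2)
#4 stroke at R1  (common-e at J2 fixed by 2)

3  (C1, I1, I2 all integral)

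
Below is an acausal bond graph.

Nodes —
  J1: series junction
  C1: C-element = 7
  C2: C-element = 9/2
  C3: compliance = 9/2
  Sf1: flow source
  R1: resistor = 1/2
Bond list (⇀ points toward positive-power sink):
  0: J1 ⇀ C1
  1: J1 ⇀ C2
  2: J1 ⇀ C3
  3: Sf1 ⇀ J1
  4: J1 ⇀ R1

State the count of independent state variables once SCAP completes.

β3 →Sf1  (source Sf1 imposes f)
β0 →J1  (J1 flow already set via bond 3)
β1 →J1  (J1 flow already set via bond 3)
β2 →J1  (common-f at J1 fixed by 3)
β4 →J1  (J1: bond 3 brought flow, rest push out)

3  (C1, C2, C3 all integral)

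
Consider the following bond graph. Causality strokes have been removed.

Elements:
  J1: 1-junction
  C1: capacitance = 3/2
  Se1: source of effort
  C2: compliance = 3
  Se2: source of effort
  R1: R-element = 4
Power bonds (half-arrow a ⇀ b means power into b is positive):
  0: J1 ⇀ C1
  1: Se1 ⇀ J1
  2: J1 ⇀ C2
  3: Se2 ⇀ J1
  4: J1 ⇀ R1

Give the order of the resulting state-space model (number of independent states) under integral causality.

b1 |J1  (source Se1 imposes e)
b3 |J1  (Se2: effort source, stroke at far end)
b0 |J1  (prefer integral on C1)
b2 |J1  (C2: C, integral causality)
b4 |R1  (closing 1-jn rule on J1)

2  (C1, C2 all integral)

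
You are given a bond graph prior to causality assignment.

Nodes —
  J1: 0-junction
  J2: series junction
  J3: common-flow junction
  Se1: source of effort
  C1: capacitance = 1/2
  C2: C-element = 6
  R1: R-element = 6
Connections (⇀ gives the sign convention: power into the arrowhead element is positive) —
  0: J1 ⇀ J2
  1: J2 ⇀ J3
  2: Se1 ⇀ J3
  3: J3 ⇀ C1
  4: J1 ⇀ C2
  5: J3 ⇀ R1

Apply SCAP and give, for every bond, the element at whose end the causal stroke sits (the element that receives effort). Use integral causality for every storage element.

#0 stroke→J2
#1 stroke→J3
#2 stroke→J3
#3 stroke→J3
#4 stroke→J1
#5 stroke→R1

b2 stroke→J3  (Se1 (Se) sets effort on bond)
b3 stroke→J3  (C1: C, integral causality)
b4 stroke→J1  (prefer integral on C2)
b0 stroke→J2  (0-jn J1 has e-setter on 4)
b1 stroke→J3  (J2 needs exactly one f-in)
b5 stroke→R1  (J3: last free bond brings flow in)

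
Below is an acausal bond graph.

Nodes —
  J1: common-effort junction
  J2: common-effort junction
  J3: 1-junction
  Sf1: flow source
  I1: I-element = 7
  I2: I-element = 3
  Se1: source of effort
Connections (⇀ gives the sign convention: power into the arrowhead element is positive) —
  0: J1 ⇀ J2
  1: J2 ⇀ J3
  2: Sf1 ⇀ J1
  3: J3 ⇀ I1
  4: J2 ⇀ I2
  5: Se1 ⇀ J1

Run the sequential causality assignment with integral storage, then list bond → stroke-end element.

β2 stroke→Sf1  (source Sf1 imposes f)
β5 stroke→J1  (Se1 fixes effort; stroke away)
β0 stroke→J2  (J1 effort already set via bond 5)
β1 stroke→J3  (J2 effort already set via bond 0)
β4 stroke→I2  (0-jn J2 has e-setter on 0)
β3 stroke→I1  (J3: last free bond brings flow in)

β0 stroke at J2
β1 stroke at J3
β2 stroke at Sf1
β3 stroke at I1
β4 stroke at I2
β5 stroke at J1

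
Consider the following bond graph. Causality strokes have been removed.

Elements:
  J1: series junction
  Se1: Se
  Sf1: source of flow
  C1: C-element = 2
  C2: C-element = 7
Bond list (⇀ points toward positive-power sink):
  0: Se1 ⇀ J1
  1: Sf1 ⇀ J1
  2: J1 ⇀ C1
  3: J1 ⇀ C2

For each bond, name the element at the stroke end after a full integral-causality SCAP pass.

#0 |J1
#1 |Sf1
#2 |J1
#3 |J1

#0 →J1  (Se1 fixes effort; stroke away)
#1 →Sf1  (Sf1: flow source, stroke at near end)
#2 →J1  (1-jn J1 has f-setter on 1)
#3 →J1  (J1 flow already set via bond 1)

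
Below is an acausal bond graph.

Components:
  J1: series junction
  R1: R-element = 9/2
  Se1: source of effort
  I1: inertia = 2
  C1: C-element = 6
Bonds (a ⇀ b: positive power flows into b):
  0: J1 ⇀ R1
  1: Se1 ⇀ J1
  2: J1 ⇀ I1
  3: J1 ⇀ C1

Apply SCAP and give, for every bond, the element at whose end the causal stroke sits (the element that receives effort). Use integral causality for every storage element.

β0 stroke at J1
β1 stroke at J1
β2 stroke at I1
β3 stroke at J1

bond 1 |J1  (Se1 fixes effort; stroke away)
bond 2 |I1  (I1: I, integral causality)
bond 0 |J1  (J1 flow already set via bond 2)
bond 3 |J1  (common-f at J1 fixed by 2)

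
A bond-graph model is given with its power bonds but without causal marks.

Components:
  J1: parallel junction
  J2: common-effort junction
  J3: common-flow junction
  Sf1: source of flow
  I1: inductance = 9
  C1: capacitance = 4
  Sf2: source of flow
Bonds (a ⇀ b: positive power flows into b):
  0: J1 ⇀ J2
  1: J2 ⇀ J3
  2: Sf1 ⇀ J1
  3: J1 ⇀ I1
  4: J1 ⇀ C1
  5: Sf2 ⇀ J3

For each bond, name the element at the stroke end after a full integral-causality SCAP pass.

β0 |J2
β1 |J3
β2 |Sf1
β3 |I1
β4 |J1
β5 |Sf2

β2 stroke→Sf1  (Sf1: flow source, stroke at near end)
β5 stroke→Sf2  (source Sf2 imposes f)
β1 stroke→J3  (1-jn J3 has f-setter on 5)
β0 stroke→J2  (closing 0-jn rule on J2)
β3 stroke→I1  (I1 integral (f out))
β4 stroke→J1  (J1: last free bond brings effort in)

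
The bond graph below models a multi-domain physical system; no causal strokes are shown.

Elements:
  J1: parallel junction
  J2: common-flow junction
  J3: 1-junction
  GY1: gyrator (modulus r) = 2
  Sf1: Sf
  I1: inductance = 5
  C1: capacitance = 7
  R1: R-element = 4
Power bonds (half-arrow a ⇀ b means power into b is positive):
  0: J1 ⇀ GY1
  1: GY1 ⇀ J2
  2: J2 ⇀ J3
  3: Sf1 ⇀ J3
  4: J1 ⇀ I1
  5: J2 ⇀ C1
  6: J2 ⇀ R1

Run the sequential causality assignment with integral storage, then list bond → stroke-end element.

bond 0 stroke→J1
bond 1 stroke→J2
bond 2 stroke→J3
bond 3 stroke→Sf1
bond 4 stroke→I1
bond 5 stroke→J2
bond 6 stroke→J2

bond 3 stroke at Sf1  (Sf1: flow source, stroke at near end)
bond 2 stroke at J3  (J3 flow already set via bond 3)
bond 1 stroke at J2  (1-jn J2 has f-setter on 2)
bond 5 stroke at J2  (1-jn J2 has f-setter on 2)
bond 6 stroke at J2  (1-jn J2 has f-setter on 2)
bond 0 stroke at J1  (GY1 both-in/both-out from 1)
bond 4 stroke at I1  (J1: bond 0 brought effort, rest push out)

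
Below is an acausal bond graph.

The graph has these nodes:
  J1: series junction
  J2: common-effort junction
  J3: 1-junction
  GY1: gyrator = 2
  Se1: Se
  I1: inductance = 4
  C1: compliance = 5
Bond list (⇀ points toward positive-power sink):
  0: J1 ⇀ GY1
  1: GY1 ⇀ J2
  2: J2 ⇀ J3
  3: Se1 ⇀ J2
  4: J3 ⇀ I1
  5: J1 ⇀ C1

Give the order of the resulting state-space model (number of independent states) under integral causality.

b3 stroke→J2  (Se1 fixes effort; stroke away)
b1 stroke→GY1  (J2: bond 3 brought effort, rest push out)
b2 stroke→J3  (J2: bond 3 brought effort, rest push out)
b4 stroke→I1  (J3: last free bond brings flow in)
b0 stroke→GY1  (GY1: gyrator matches bond 1)
b5 stroke→J1  (1-jn J1 has f-setter on 0)

2  (C1, I1 all integral)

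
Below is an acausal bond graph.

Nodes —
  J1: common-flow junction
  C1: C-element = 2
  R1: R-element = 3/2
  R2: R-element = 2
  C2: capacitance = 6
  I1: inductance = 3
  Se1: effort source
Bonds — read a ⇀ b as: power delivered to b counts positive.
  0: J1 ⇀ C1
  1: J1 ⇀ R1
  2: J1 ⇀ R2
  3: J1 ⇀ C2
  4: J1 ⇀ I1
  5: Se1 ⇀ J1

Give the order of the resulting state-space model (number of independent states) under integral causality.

3  (C1, C2, I1 all integral)

#5 stroke at J1  (Se1: effort source, stroke at far end)
#0 stroke at J1  (C1 outputs effort q/C1)
#3 stroke at J1  (C2: C, integral causality)
#4 stroke at I1  (I1: I, integral causality)
#1 stroke at J1  (J1 flow already set via bond 4)
#2 stroke at J1  (1-jn J1 has f-setter on 4)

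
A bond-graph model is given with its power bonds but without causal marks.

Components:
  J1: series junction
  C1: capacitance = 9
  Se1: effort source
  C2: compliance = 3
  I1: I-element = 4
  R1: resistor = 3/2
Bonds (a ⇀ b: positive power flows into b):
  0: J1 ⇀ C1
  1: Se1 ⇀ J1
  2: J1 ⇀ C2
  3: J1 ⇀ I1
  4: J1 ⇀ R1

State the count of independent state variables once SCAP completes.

bond 1 →J1  (Se1: effort source, stroke at far end)
bond 0 →J1  (C1 outputs effort q/C1)
bond 2 →J1  (C2: C, integral causality)
bond 3 →I1  (I1 integral (f out))
bond 4 →J1  (common-f at J1 fixed by 3)

3  (C1, C2, I1 all integral)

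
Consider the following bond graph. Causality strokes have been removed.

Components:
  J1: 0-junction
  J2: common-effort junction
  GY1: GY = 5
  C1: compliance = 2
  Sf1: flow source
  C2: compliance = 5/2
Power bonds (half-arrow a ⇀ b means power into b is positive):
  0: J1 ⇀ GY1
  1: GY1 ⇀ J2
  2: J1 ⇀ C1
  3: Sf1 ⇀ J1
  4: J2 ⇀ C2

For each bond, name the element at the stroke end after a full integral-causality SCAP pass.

bond 3 →Sf1  (source Sf1 imposes f)
bond 2 →J1  (prefer integral on C1)
bond 0 →GY1  (0-jn J1 has e-setter on 2)
bond 1 →GY1  (GY1: gyrator matches bond 0)
bond 4 →J2  (J2 needs exactly one e-in)

#0 stroke→GY1
#1 stroke→GY1
#2 stroke→J1
#3 stroke→Sf1
#4 stroke→J2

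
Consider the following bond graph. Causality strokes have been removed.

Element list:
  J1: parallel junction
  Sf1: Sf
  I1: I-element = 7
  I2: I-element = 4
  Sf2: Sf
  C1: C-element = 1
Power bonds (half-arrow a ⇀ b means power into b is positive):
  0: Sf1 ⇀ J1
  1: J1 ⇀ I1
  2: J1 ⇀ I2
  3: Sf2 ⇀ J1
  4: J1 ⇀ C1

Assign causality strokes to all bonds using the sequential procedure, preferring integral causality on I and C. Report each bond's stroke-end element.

b0 →Sf1  (Sf1: flow source, stroke at near end)
b3 →Sf2  (Sf2 fixes flow; stroke at Sf2)
b1 →I1  (I1: I, integral causality)
b2 →I2  (I2 integral (f out))
b4 →J1  (J1 needs exactly one e-in)

bond 0 |Sf1
bond 1 |I1
bond 2 |I2
bond 3 |Sf2
bond 4 |J1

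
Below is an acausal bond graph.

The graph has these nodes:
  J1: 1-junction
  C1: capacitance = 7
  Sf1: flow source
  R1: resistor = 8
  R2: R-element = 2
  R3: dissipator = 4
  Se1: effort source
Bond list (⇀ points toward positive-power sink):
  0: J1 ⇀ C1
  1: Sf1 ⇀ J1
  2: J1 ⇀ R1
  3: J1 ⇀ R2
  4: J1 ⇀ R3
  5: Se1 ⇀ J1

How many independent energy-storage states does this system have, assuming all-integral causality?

1  (C1 all integral)

#1 stroke→Sf1  (Sf1: flow source, stroke at near end)
#5 stroke→J1  (Se1 (Se) sets effort on bond)
#0 stroke→J1  (1-jn J1 has f-setter on 1)
#2 stroke→J1  (J1: bond 1 brought flow, rest push out)
#3 stroke→J1  (1-jn J1 has f-setter on 1)
#4 stroke→J1  (J1: bond 1 brought flow, rest push out)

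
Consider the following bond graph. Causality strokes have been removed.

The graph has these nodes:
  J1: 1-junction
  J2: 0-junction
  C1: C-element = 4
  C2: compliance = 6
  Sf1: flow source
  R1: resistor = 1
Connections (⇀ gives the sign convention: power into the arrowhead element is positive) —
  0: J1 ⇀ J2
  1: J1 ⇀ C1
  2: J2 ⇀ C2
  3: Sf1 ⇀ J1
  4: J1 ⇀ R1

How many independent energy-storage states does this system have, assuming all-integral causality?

b3 stroke→Sf1  (Sf1: flow source, stroke at near end)
b0 stroke→J1  (1-jn J1 has f-setter on 3)
b1 stroke→J1  (J1: bond 3 brought flow, rest push out)
b4 stroke→J1  (common-f at J1 fixed by 3)
b2 stroke→J2  (J2: last free bond brings effort in)

2  (C1, C2 all integral)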